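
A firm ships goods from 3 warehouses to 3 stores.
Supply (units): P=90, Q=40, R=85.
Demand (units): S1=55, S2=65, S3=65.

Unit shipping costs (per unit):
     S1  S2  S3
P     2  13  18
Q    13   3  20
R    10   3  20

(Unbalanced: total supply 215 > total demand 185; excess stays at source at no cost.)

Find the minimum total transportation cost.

One minimum-cost allocation:
  P->S1: 55 × 2 = 110
  P->S3: 35 × 18 = 630
  Q->S2: 10 × 3 = 30
  Q->S3: 30 × 20 = 600
  R->S2: 55 × 3 = 165
Total = 110 + 630 + 30 + 600 + 165 = 1535.
(Supply check: P ships 90; Q ships 40; R ships 55.)

1535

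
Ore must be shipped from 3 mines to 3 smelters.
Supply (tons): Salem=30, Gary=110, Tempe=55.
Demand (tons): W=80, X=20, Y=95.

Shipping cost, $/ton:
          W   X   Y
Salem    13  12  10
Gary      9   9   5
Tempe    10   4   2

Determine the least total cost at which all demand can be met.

1290

One minimum-cost allocation:
  Salem–W: 30 × $13 = $390
  Gary–W: 50 × $9 = $450
  Gary–Y: 60 × $5 = $300
  Tempe–X: 20 × $4 = $80
  Tempe–Y: 35 × $2 = $70
Total = 390 + 450 + 300 + 80 + 70 = $1290.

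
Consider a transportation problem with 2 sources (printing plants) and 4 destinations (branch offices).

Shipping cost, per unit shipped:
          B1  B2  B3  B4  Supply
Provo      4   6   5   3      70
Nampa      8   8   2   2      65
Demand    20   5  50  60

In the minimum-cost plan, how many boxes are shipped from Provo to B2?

Optimal shipments:
  Provo to B1: 20 × 4 = 80
  Provo to B2: 5 × 6 = 30
  Provo to B4: 45 × 3 = 135
  Nampa to B3: 50 × 2 = 100
  Nampa to B4: 15 × 2 = 30
Total cost = 375.
So Provo→B2 carries 5 boxes.

5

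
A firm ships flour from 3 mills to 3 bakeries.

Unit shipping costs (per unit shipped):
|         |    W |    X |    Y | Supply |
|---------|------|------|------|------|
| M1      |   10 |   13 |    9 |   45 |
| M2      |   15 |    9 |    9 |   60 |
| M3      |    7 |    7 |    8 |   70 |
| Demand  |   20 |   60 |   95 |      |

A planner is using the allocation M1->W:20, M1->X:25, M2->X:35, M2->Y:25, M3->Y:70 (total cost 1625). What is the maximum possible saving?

Current plan cost = 20·10 + 25·13 + 35·9 + 25·9 + 70·8 = 1625.
Optimal plan:
  M1→Y: 45 × 9 = 405
  M2→X: 10 × 9 = 90
  M2→Y: 50 × 9 = 450
  M3→W: 20 × 7 = 140
  M3→X: 50 × 7 = 350
Optimal cost = 1435.
Saving = 1625 − 1435 = 190.

190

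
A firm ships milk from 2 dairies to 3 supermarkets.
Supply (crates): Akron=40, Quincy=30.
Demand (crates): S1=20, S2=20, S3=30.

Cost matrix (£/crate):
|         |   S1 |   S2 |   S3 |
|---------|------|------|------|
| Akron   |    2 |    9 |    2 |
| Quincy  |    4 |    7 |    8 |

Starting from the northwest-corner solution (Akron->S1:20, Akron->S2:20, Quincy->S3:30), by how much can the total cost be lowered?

200

Current plan cost = 20·2 + 20·9 + 30·8 = £460.
Optimal plan:
  Akron->S1: 10 × £2 = £20
  Akron->S3: 30 × £2 = £60
  Quincy->S1: 10 × £4 = £40
  Quincy->S2: 20 × £7 = £140
Optimal cost = £260.
Saving = 460 − 260 = £200.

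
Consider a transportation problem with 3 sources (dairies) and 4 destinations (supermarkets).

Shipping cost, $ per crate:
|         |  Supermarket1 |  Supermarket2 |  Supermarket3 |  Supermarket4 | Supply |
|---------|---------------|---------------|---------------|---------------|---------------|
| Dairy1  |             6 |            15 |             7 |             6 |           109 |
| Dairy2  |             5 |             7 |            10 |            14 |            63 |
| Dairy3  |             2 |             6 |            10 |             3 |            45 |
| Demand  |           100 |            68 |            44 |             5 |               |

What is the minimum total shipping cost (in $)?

An optimal shipping plan:
  Dairy1->Supermarket1: 60 × $6 = $360
  Dairy1->Supermarket3: 44 × $7 = $308
  Dairy1->Supermarket4: 5 × $6 = $30
  Dairy2->Supermarket2: 63 × $7 = $441
  Dairy3->Supermarket1: 40 × $2 = $80
  Dairy3->Supermarket2: 5 × $6 = $30
Total = 360 + 308 + 30 + 441 + 80 + 30 = $1249.

1249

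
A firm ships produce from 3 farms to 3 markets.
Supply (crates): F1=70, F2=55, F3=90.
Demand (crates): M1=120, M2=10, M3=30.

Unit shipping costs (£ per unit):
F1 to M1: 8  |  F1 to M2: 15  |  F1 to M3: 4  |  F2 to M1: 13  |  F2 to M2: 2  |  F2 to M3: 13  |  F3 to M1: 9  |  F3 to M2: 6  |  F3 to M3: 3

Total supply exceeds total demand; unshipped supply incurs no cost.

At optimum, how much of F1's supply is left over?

An optimal plan:
  F1–M1: 70 × £8 = £560
  F2–M2: 10 × £2 = £20
  F3–M1: 50 × £9 = £450
  F3–M3: 30 × £3 = £90
Total cost = £1120.
F1 ships 70 of its 70, leaving 0.

0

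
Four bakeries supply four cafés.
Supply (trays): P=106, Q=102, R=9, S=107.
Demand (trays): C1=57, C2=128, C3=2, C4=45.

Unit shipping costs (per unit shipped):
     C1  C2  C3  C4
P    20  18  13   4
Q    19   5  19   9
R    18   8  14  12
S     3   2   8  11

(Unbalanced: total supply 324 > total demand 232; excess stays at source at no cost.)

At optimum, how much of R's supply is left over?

Minimum-cost shipments:
  P→C4: 45 × 4 = 180
  Q→C2: 80 × 5 = 400
  S→C1: 57 × 3 = 171
  S→C2: 48 × 2 = 96
  S→C3: 2 × 8 = 16
Total cost = 863.
R ships 0 of its 9, leaving 9.

9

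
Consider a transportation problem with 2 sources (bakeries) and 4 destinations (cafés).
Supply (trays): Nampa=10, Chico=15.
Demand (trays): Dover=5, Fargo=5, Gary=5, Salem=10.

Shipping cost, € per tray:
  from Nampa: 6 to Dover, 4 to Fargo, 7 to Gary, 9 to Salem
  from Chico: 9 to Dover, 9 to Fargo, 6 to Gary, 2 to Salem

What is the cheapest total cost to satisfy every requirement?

One minimum-cost allocation:
  Nampa->Dover: 5 × €6 = €30
  Nampa->Fargo: 5 × €4 = €20
  Chico->Gary: 5 × €6 = €30
  Chico->Salem: 10 × €2 = €20
Total = 30 + 20 + 30 + 20 = €100.

100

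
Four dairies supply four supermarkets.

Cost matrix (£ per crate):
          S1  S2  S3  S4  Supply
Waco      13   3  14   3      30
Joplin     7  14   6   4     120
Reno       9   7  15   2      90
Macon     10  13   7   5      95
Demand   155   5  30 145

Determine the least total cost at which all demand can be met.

1820

A cheapest plan:
  Waco->S2: 5 × £3 = £15
  Waco->S4: 25 × £3 = £75
  Joplin->S1: 120 × £7 = £840
  Reno->S4: 90 × £2 = £180
  Macon->S1: 35 × £10 = £350
  Macon->S3: 30 × £7 = £210
  Macon->S4: 30 × £5 = £150
Total = 15 + 75 + 840 + 180 + 350 + 210 + 150 = £1820.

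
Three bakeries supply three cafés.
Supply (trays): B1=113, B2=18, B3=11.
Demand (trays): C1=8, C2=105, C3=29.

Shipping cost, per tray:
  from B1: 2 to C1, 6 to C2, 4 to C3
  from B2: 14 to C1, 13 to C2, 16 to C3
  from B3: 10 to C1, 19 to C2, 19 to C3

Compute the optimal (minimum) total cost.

An optimal shipping plan:
  B1 to C2: 84 × 6 = 504
  B1 to C3: 29 × 4 = 116
  B2 to C2: 18 × 13 = 234
  B3 to C1: 8 × 10 = 80
  B3 to C2: 3 × 19 = 57
Total = 504 + 116 + 234 + 80 + 57 = 991.

991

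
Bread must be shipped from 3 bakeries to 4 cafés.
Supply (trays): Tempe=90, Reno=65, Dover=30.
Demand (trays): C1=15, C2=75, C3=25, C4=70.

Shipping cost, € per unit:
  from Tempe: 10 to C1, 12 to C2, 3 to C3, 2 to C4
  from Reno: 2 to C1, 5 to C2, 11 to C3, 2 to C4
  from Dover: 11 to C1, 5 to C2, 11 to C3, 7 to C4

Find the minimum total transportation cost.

620

A cheapest plan:
  Tempe–C3: 25 × €3 = €75
  Tempe–C4: 65 × €2 = €130
  Reno–C1: 15 × €2 = €30
  Reno–C2: 45 × €5 = €225
  Reno–C4: 5 × €2 = €10
  Dover–C2: 30 × €5 = €150
Total = 75 + 130 + 30 + 225 + 10 + 150 = €620.
(Supply check: Tempe ships 90; Reno ships 65; Dover ships 30.)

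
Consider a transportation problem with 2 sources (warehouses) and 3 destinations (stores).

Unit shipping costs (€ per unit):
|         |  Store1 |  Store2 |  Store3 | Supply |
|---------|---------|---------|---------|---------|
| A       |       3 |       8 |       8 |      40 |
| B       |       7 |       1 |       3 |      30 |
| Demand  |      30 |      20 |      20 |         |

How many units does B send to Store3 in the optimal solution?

10

The minimum-cost plan:
  A–Store1: 30 × €3 = €90
  A–Store3: 10 × €8 = €80
  B–Store2: 20 × €1 = €20
  B–Store3: 10 × €3 = €30
Total cost = €220.
So B→Store3 carries 10 units.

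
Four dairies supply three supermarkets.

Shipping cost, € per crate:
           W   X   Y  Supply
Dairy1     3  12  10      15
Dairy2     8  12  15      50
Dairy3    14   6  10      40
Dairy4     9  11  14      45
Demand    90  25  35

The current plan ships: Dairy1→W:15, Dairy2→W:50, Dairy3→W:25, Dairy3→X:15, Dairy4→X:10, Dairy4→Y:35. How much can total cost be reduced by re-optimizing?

Current plan cost = 15·3 + 50·8 + 25·14 + 15·6 + 10·11 + 35·14 = €1485.
Optimal plan:
  Dairy1–W: 15 × €3 = €45
  Dairy2–W: 50 × €8 = €400
  Dairy3–X: 25 × €6 = €150
  Dairy3–Y: 15 × €10 = €150
  Dairy4–W: 25 × €9 = €225
  Dairy4–Y: 20 × €14 = €280
Optimal cost = €1250.
Saving = 1485 − 1250 = €235.

235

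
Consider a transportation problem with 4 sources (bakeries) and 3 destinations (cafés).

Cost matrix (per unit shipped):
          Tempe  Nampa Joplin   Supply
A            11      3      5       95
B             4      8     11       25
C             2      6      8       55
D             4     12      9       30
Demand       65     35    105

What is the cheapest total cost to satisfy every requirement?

975

One minimum-cost allocation:
  A–Nampa: 20 trays
  A–Joplin: 75 trays
  B–Tempe: 10 trays
  B–Nampa: 15 trays
  C–Tempe: 55 trays
  D–Joplin: 30 trays
Total cost = 975.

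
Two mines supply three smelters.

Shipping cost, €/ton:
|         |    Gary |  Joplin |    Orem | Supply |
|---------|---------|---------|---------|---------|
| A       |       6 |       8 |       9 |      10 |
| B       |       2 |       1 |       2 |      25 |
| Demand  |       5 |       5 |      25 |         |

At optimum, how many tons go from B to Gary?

0

Solving gives:
  A→Gary: 5 × €6 = €30
  A→Joplin: 5 × €8 = €40
  B→Orem: 25 × €2 = €50
Total cost = €120.
The route B→Gary is not used.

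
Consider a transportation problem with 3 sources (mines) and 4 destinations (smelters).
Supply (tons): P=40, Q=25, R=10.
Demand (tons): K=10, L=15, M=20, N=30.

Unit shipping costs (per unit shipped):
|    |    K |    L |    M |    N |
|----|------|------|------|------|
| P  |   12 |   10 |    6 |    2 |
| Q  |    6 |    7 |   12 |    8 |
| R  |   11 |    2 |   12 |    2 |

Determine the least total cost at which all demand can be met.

345

One minimum-cost allocation:
  P–M: 20 tons
  P–N: 20 tons
  Q–K: 10 tons
  Q–L: 15 tons
  R–N: 10 tons
Total cost = 345.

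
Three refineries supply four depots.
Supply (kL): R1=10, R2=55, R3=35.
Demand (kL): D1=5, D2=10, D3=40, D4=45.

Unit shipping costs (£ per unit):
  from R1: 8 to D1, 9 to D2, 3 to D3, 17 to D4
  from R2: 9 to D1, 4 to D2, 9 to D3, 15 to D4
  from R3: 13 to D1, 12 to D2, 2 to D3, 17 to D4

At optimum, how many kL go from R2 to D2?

Optimal shipments:
  R1 to D1: 5 kL
  R1 to D3: 5 kL
  R2 to D2: 10 kL
  R2 to D4: 45 kL
  R3 to D3: 35 kL
Total cost = £840.
So R2→D2 carries 10 kL.

10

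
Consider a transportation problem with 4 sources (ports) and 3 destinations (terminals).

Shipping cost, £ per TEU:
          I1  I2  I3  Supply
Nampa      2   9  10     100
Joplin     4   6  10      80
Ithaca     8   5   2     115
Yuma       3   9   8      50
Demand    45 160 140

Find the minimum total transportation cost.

An optimal shipping plan:
  Nampa→I1: 45 × £2 = £90
  Nampa→I2: 55 × £9 = £495
  Joplin→I2: 80 × £6 = £480
  Ithaca→I3: 115 × £2 = £230
  Yuma→I2: 25 × £9 = £225
  Yuma→I3: 25 × £8 = £200
Total = 90 + 495 + 480 + 230 + 225 + 200 = £1720.

1720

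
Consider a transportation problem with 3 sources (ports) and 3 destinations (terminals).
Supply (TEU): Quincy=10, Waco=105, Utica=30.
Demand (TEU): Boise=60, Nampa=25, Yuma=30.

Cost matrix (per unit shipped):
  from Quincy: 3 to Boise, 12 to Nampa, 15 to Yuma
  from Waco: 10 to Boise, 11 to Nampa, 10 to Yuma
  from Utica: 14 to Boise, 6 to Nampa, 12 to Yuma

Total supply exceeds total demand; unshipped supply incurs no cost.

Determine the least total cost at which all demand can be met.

980

An optimal shipping plan:
  Quincy–Boise: 10 TEU
  Waco–Boise: 50 TEU
  Waco–Yuma: 30 TEU
  Utica–Nampa: 25 TEU
Total cost = 980.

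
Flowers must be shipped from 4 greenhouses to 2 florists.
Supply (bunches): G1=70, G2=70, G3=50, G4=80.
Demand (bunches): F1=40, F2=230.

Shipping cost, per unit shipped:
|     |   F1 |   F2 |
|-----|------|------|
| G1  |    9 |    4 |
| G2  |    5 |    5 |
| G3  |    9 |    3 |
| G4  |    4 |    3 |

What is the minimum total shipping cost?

1020

An optimal shipping plan:
  G1 to F2: 70 × 4 = 280
  G2 to F1: 40 × 5 = 200
  G2 to F2: 30 × 5 = 150
  G3 to F2: 50 × 3 = 150
  G4 to F2: 80 × 3 = 240
Total = 280 + 200 + 150 + 150 + 240 = 1020.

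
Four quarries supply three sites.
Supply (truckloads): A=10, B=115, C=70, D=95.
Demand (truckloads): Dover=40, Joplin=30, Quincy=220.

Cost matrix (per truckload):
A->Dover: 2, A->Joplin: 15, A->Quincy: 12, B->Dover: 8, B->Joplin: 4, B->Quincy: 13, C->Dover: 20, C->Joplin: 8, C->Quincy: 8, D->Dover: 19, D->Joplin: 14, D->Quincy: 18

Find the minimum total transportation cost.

An optimal shipping plan:
  A–Dover: 10 × 2 = 20
  B–Dover: 30 × 8 = 240
  B–Joplin: 30 × 4 = 120
  B–Quincy: 55 × 13 = 715
  C–Quincy: 70 × 8 = 560
  D–Quincy: 95 × 18 = 1710
Total = 20 + 240 + 120 + 715 + 560 + 1710 = 3365.

3365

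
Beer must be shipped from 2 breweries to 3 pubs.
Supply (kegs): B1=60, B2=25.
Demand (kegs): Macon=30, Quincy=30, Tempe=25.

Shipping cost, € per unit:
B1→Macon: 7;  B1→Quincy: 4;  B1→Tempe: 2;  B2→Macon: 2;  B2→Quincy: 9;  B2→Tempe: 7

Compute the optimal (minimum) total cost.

255

A cheapest plan:
  B1–Macon: 5 × €7 = €35
  B1–Quincy: 30 × €4 = €120
  B1–Tempe: 25 × €2 = €50
  B2–Macon: 25 × €2 = €50
Total = 35 + 120 + 50 + 50 = €255.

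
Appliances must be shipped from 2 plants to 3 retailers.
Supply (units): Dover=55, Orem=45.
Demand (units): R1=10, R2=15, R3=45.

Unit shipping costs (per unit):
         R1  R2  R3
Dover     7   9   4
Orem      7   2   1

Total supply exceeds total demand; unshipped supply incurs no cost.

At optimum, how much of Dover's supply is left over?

30

An optimal plan:
  Dover→R1: 10 × 7 = 70
  Dover→R3: 15 × 4 = 60
  Orem→R2: 15 × 2 = 30
  Orem→R3: 30 × 1 = 30
Total cost = 190.
Dover ships 25 of its 55, leaving 30.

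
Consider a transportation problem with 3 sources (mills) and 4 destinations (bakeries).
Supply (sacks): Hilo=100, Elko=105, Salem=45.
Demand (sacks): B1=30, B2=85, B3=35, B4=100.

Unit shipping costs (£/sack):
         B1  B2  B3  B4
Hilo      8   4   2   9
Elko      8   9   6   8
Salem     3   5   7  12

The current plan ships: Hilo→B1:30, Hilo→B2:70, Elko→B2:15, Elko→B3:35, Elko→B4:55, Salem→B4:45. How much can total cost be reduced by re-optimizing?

Current plan cost = 30·8 + 70·4 + 15·9 + 35·6 + 55·8 + 45·12 = £1845.
Optimal plan:
  Hilo–B2: 70 sacks
  Hilo–B3: 30 sacks
  Elko–B3: 5 sacks
  Elko–B4: 100 sacks
  Salem–B1: 30 sacks
  Salem–B2: 15 sacks
Optimal cost = £1335.
Saving = 1845 − 1335 = £510.

510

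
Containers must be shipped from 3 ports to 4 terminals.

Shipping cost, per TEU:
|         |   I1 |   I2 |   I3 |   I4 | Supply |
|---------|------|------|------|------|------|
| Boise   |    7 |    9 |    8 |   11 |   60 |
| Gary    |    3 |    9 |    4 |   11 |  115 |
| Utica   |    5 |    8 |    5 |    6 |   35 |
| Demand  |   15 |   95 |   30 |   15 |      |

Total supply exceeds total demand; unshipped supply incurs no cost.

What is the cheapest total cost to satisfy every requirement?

1090

An optimal shipping plan:
  Boise->I2: 5 TEU
  Gary->I1: 15 TEU
  Gary->I2: 70 TEU
  Gary->I3: 30 TEU
  Utica->I2: 20 TEU
  Utica->I4: 15 TEU
Total cost = 1090.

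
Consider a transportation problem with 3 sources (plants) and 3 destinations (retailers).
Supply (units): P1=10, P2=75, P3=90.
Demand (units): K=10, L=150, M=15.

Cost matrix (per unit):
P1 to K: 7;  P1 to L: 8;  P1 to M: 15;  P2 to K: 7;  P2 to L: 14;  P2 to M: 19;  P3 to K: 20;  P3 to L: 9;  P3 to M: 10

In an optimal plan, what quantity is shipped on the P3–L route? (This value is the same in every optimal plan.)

The minimum-cost plan:
  P1 to L: 10 × 8 = 80
  P2 to K: 10 × 7 = 70
  P2 to L: 65 × 14 = 910
  P3 to L: 75 × 9 = 675
  P3 to M: 15 × 10 = 150
Total cost = 1885.
So P3→L carries 75 units.

75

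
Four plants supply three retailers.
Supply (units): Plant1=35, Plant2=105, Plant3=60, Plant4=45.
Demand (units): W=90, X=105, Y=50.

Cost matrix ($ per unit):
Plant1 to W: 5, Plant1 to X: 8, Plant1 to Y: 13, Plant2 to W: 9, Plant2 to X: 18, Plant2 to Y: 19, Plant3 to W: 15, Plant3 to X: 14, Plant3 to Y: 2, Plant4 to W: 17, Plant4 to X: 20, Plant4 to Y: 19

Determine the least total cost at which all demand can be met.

2500

A cheapest plan:
  Plant1→X: 35 units
  Plant2→W: 90 units
  Plant2→X: 15 units
  Plant3→X: 10 units
  Plant3→Y: 50 units
  Plant4→X: 45 units
Total cost = $2500.
(Supply check: Plant1 ships 35; Plant2 ships 105; Plant3 ships 60; Plant4 ships 45.)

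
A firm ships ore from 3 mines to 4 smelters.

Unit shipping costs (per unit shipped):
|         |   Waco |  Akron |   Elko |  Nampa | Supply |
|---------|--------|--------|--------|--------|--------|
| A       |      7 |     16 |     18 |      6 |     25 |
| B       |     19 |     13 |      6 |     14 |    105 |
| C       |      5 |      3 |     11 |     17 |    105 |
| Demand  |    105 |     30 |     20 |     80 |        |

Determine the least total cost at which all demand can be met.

Optimal allocation:
  A->Nampa: 25 × 6 = 150
  B->Akron: 30 × 13 = 390
  B->Elko: 20 × 6 = 120
  B->Nampa: 55 × 14 = 770
  C->Waco: 105 × 5 = 525
Total = 150 + 390 + 120 + 770 + 525 = 1955.
(Supply check: A ships 25; B ships 105; C ships 105.)

1955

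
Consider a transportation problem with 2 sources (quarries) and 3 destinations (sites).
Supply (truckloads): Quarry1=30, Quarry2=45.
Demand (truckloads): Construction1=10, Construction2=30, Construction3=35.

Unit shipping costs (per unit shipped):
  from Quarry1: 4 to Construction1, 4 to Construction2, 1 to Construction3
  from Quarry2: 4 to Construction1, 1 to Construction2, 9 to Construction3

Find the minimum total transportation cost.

One minimum-cost allocation:
  Quarry1→Construction3: 30 × 1 = 30
  Quarry2→Construction1: 10 × 4 = 40
  Quarry2→Construction2: 30 × 1 = 30
  Quarry2→Construction3: 5 × 9 = 45
Total = 30 + 40 + 30 + 45 = 145.

145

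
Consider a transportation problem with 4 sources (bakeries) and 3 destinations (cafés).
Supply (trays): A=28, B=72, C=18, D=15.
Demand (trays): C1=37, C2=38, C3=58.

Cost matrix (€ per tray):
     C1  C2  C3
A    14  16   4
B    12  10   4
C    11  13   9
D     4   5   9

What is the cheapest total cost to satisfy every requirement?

A cheapest plan:
  A->C3: 28 × €4 = €112
  B->C1: 4 × €12 = €48
  B->C2: 38 × €10 = €380
  B->C3: 30 × €4 = €120
  C->C1: 18 × €11 = €198
  D->C1: 15 × €4 = €60
Total = 112 + 48 + 380 + 120 + 198 + 60 = €918.
(Supply check: A ships 28; B ships 72; C ships 18; D ships 15.)

918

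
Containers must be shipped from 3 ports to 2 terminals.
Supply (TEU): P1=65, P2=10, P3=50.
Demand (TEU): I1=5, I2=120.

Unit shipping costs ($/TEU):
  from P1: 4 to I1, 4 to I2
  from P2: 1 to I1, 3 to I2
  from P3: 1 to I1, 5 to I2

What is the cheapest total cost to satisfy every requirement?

520

An optimal shipping plan:
  P1->I2: 65 × $4 = $260
  P2->I2: 10 × $3 = $30
  P3->I1: 5 × $1 = $5
  P3->I2: 45 × $5 = $225
Total = 260 + 30 + 5 + 225 = $520.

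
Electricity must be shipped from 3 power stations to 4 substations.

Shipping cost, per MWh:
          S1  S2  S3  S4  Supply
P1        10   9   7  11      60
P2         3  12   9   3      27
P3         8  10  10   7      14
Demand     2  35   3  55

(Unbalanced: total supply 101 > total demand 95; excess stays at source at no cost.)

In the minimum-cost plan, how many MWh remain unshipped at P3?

Minimum-cost shipments:
  P1→S1: 2 × 10 = 20
  P1→S2: 35 × 9 = 315
  P1→S3: 3 × 7 = 21
  P1→S4: 14 × 11 = 154
  P2→S4: 27 × 3 = 81
  P3→S4: 14 × 7 = 98
Total cost = 689.
P3 ships 14 of its 14, leaving 0.

0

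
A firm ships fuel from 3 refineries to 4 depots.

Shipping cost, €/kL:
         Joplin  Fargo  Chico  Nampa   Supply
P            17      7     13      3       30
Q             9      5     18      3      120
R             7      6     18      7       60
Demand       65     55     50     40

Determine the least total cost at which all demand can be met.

1610

A cheapest plan:
  P→Chico: 30 × €13 = €390
  Q→Joplin: 5 × €9 = €45
  Q→Fargo: 55 × €5 = €275
  Q→Chico: 20 × €18 = €360
  Q→Nampa: 40 × €3 = €120
  R→Joplin: 60 × €7 = €420
Total = 390 + 45 + 275 + 360 + 120 + 420 = €1610.
(Supply check: P ships 30; Q ships 120; R ships 60.)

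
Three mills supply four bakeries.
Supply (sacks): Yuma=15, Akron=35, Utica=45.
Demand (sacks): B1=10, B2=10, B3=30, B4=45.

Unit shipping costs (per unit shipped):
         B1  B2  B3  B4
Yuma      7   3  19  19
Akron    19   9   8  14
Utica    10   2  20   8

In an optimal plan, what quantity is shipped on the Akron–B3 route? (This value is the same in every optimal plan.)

Optimal shipments:
  Yuma->B1: 10 × 7 = 70
  Yuma->B2: 5 × 3 = 15
  Akron->B3: 30 × 8 = 240
  Akron->B4: 5 × 14 = 70
  Utica->B2: 5 × 2 = 10
  Utica->B4: 40 × 8 = 320
Total cost = 725.
So Akron→B3 carries 30 sacks.

30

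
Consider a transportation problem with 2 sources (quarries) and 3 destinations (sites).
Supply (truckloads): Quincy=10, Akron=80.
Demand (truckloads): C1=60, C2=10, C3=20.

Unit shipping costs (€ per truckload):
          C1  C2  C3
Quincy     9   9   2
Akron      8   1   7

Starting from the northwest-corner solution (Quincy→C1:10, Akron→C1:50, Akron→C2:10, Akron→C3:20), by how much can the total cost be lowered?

60

Current plan cost = 10·9 + 50·8 + 10·1 + 20·7 = €640.
Optimal plan:
  Quincy->C3: 10 truckloads
  Akron->C1: 60 truckloads
  Akron->C2: 10 truckloads
  Akron->C3: 10 truckloads
Optimal cost = €580.
Saving = 640 − 580 = €60.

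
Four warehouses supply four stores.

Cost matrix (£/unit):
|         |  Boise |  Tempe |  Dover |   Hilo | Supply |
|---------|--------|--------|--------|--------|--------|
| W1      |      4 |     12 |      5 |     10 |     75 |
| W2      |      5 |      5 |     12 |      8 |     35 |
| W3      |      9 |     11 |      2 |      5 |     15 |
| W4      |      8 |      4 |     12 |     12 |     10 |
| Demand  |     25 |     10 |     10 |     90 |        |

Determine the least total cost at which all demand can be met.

945

A cheapest plan:
  W1→Boise: 25 × £4 = £100
  W1→Dover: 10 × £5 = £50
  W1→Hilo: 40 × £10 = £400
  W2→Hilo: 35 × £8 = £280
  W3→Hilo: 15 × £5 = £75
  W4→Tempe: 10 × £4 = £40
Total = 100 + 50 + 400 + 280 + 75 + 40 = £945.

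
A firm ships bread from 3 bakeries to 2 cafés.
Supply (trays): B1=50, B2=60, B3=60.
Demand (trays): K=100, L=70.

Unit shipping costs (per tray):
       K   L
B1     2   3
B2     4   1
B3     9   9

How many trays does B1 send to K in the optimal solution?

50

Optimal shipments:
  B1→K: 50 trays
  B2→L: 60 trays
  B3→K: 50 trays
  B3→L: 10 trays
Total cost = 700.
So B1→K carries 50 trays.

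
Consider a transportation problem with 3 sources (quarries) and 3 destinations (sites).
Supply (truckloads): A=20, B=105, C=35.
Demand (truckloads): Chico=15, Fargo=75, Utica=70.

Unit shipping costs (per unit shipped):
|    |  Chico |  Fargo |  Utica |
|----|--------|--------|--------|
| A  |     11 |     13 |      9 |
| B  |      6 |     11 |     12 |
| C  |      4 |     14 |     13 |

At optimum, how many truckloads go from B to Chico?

The minimum-cost plan:
  A->Utica: 20 × 9 = 180
  B->Fargo: 75 × 11 = 825
  B->Utica: 30 × 12 = 360
  C->Chico: 15 × 4 = 60
  C->Utica: 20 × 13 = 260
Total cost = 1685.
The route B→Chico is not used.

0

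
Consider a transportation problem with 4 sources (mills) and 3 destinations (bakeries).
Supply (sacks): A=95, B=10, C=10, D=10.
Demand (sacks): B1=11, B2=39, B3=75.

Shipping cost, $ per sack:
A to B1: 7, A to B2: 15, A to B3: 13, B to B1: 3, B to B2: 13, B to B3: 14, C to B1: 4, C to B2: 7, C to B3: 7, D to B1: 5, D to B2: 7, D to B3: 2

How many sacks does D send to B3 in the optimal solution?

Optimal shipments:
  A–B1: 1 × $7 = $7
  A–B2: 29 × $15 = $435
  A–B3: 65 × $13 = $845
  B–B1: 10 × $3 = $30
  C–B2: 10 × $7 = $70
  D–B3: 10 × $2 = $20
Total cost = $1407.
So D→B3 carries 10 sacks.

10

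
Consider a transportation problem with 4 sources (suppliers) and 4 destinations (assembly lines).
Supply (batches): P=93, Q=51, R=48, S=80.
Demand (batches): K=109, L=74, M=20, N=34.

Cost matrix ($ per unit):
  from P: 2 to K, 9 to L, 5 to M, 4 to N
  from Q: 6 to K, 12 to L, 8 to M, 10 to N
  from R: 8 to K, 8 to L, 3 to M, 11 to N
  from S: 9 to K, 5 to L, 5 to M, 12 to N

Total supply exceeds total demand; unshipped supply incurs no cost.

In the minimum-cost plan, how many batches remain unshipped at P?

0

Minimum-cost shipments:
  P→K: 59 × $2 = $118
  P→N: 34 × $4 = $136
  Q→K: 50 × $6 = $300
  R→M: 20 × $3 = $60
  S→L: 74 × $5 = $370
Total cost = $984.
P ships 93 of its 93, leaving 0.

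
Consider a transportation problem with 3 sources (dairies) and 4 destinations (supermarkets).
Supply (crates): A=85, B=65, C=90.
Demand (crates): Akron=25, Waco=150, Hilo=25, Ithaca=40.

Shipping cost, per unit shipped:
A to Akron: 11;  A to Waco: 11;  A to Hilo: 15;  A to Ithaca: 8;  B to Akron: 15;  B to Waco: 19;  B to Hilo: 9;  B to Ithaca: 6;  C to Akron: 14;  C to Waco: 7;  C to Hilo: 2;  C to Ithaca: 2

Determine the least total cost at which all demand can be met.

Optimal allocation:
  A→Akron: 25 × 11 = 275
  A→Waco: 60 × 11 = 660
  B→Hilo: 25 × 9 = 225
  B→Ithaca: 40 × 6 = 240
  C→Waco: 90 × 7 = 630
Total = 275 + 660 + 225 + 240 + 630 = 2030.

2030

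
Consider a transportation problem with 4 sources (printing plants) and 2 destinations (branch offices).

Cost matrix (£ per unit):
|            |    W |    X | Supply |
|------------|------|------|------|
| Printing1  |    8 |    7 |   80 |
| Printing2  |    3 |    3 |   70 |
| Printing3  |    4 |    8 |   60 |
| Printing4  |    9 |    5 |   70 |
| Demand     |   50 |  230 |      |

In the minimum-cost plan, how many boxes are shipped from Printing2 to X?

Optimal shipments:
  Printing1→X: 80 × £7 = £560
  Printing2→X: 70 × £3 = £210
  Printing3→W: 50 × £4 = £200
  Printing3→X: 10 × £8 = £80
  Printing4→X: 70 × £5 = £350
Total cost = £1400.
So Printing2→X carries 70 boxes.

70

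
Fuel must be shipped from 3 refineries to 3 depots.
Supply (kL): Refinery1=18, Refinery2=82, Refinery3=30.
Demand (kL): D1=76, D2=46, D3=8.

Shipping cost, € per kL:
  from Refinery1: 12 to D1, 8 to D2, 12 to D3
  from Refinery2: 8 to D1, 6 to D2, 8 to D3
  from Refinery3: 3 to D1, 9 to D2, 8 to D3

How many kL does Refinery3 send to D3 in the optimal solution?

Optimal shipments:
  Refinery1→D2: 18 × €8 = €144
  Refinery2→D1: 46 × €8 = €368
  Refinery2→D2: 28 × €6 = €168
  Refinery2→D3: 8 × €8 = €64
  Refinery3→D1: 30 × €3 = €90
Total cost = €834.
The route Refinery3→D3 is not used.

0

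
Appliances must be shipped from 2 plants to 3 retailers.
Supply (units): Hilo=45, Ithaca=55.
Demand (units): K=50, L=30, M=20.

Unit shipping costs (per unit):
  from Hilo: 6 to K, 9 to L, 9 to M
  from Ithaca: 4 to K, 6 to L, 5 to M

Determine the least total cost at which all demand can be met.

A cheapest plan:
  Hilo→K: 45 × 6 = 270
  Ithaca→K: 5 × 4 = 20
  Ithaca→L: 30 × 6 = 180
  Ithaca→M: 20 × 5 = 100
Total = 270 + 20 + 180 + 100 = 570.

570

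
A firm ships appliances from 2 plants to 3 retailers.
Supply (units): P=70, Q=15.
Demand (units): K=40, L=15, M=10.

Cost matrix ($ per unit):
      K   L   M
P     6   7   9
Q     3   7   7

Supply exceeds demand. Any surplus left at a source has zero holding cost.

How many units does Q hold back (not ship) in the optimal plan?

0

Minimum-cost shipments:
  P->K: 25 × $6 = $150
  P->L: 15 × $7 = $105
  P->M: 10 × $9 = $90
  Q->K: 15 × $3 = $45
Total cost = $390.
Q ships 15 of its 15, leaving 0.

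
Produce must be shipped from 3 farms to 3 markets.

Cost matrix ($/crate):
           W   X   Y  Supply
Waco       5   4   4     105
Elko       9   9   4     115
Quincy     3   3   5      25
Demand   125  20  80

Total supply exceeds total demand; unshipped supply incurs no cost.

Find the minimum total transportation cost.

One minimum-cost allocation:
  Waco–W: 85 × $5 = $425
  Waco–X: 20 × $4 = $80
  Elko–W: 15 × $9 = $135
  Elko–Y: 80 × $4 = $320
  Quincy–W: 25 × $3 = $75
Total = 425 + 80 + 135 + 320 + 75 = $1035.
(Supply check: Waco ships 105; Elko ships 95; Quincy ships 25.)

1035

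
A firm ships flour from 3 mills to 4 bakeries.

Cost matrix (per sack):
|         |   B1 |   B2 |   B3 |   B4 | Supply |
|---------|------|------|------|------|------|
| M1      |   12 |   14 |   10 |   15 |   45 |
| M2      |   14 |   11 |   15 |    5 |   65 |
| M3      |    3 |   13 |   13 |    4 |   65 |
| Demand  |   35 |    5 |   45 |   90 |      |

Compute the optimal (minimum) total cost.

1030

A cheapest plan:
  M1→B3: 45 × 10 = 450
  M2→B2: 5 × 11 = 55
  M2→B4: 60 × 5 = 300
  M3→B1: 35 × 3 = 105
  M3→B4: 30 × 4 = 120
Total = 450 + 55 + 300 + 105 + 120 = 1030.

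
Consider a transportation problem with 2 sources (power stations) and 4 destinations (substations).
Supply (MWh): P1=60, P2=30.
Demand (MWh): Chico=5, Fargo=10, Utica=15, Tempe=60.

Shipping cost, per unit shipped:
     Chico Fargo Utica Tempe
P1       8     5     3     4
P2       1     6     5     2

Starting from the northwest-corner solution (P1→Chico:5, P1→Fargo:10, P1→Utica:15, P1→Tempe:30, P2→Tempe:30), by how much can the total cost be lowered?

Current plan cost = 5·8 + 10·5 + 15·3 + 30·4 + 30·2 = 315.
Optimal plan:
  P1–Fargo: 10 × 5 = 50
  P1–Utica: 15 × 3 = 45
  P1–Tempe: 35 × 4 = 140
  P2–Chico: 5 × 1 = 5
  P2–Tempe: 25 × 2 = 50
Optimal cost = 290.
Saving = 315 − 290 = 25.

25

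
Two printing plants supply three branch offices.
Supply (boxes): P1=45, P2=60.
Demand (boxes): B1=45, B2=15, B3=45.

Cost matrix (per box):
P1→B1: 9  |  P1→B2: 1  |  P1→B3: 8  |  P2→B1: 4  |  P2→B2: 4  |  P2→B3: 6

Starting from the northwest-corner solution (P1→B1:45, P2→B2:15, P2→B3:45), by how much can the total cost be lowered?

210

Current plan cost = 45·9 + 15·4 + 45·6 = 735.
Optimal plan:
  P1->B2: 15 × 1 = 15
  P1->B3: 30 × 8 = 240
  P2->B1: 45 × 4 = 180
  P2->B3: 15 × 6 = 90
Optimal cost = 525.
Saving = 735 − 525 = 210.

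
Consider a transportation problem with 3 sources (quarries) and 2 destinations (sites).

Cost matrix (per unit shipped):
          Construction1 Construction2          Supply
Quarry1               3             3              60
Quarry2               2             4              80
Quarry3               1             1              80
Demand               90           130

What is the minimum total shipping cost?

420

Optimal allocation:
  Quarry1->Construction1: 10 truckloads
  Quarry1->Construction2: 50 truckloads
  Quarry2->Construction1: 80 truckloads
  Quarry3->Construction2: 80 truckloads
Total cost = 420.
(Supply check: Quarry1 ships 60; Quarry2 ships 80; Quarry3 ships 80.)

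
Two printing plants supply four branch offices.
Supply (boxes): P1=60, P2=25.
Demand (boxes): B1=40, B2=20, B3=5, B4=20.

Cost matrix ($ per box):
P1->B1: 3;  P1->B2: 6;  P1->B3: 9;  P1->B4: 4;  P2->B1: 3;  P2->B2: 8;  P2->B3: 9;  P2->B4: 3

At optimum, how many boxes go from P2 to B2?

Optimal shipments:
  P1–B1: 35 × $3 = $105
  P1–B2: 20 × $6 = $120
  P1–B3: 5 × $9 = $45
  P2–B1: 5 × $3 = $15
  P2–B4: 20 × $3 = $60
Total cost = $345.
The route P2→B2 is not used.

0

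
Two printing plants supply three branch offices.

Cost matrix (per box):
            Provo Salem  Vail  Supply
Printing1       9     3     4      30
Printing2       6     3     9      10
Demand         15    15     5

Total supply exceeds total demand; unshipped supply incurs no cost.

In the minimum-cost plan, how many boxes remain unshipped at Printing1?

An optimal plan:
  Printing1–Provo: 5 × 9 = 45
  Printing1–Salem: 15 × 3 = 45
  Printing1–Vail: 5 × 4 = 20
  Printing2–Provo: 10 × 6 = 60
Total cost = 170.
Printing1 ships 25 of its 30, leaving 5.

5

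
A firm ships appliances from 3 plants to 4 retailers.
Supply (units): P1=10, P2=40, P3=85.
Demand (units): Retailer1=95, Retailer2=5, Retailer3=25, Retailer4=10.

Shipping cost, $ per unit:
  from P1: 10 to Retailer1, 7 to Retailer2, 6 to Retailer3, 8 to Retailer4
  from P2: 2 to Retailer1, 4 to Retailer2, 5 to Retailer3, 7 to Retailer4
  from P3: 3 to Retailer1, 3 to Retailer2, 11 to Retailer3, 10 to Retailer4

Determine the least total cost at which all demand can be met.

490

A cheapest plan:
  P1→Retailer4: 10 units
  P2→Retailer1: 15 units
  P2→Retailer3: 25 units
  P3→Retailer1: 80 units
  P3→Retailer2: 5 units
Total cost = $490.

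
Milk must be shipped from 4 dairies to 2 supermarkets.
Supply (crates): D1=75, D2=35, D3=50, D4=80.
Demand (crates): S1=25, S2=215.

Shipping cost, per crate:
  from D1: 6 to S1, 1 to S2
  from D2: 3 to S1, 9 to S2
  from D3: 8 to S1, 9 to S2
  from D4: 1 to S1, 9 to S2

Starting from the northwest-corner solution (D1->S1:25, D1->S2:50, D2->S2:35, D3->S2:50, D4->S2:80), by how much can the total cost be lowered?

Current plan cost = 25·6 + 50·1 + 35·9 + 50·9 + 80·9 = 1685.
Optimal plan:
  D1->S2: 75 crates
  D2->S2: 35 crates
  D3->S2: 50 crates
  D4->S1: 25 crates
  D4->S2: 55 crates
Optimal cost = 1360.
Saving = 1685 − 1360 = 325.

325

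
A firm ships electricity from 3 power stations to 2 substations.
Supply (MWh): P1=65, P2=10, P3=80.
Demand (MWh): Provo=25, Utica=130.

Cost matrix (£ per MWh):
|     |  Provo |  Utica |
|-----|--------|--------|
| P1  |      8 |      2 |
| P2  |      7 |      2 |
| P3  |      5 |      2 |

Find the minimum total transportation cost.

Optimal allocation:
  P1 to Utica: 65 × £2 = £130
  P2 to Utica: 10 × £2 = £20
  P3 to Provo: 25 × £5 = £125
  P3 to Utica: 55 × £2 = £110
Total = 130 + 20 + 125 + 110 = £385.

385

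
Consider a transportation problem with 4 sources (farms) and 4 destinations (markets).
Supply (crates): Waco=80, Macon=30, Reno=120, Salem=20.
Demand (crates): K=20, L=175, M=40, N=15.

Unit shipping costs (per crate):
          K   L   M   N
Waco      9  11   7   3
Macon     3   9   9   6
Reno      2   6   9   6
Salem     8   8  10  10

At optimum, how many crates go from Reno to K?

Optimal shipments:
  Waco to L: 25 crates
  Waco to M: 40 crates
  Waco to N: 15 crates
  Macon to K: 20 crates
  Macon to L: 10 crates
  Reno to L: 120 crates
  Salem to L: 20 crates
Total cost = 1630.
The route Reno→K is not used.

0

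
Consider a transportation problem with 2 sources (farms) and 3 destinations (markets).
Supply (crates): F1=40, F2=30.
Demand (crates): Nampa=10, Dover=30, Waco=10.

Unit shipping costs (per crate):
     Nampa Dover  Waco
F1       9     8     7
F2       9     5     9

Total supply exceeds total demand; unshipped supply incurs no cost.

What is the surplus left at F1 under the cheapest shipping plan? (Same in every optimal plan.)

An optimal plan:
  F1→Nampa: 10 × 9 = 90
  F1→Waco: 10 × 7 = 70
  F2→Dover: 30 × 5 = 150
Total cost = 310.
F1 ships 20 of its 40, leaving 20.

20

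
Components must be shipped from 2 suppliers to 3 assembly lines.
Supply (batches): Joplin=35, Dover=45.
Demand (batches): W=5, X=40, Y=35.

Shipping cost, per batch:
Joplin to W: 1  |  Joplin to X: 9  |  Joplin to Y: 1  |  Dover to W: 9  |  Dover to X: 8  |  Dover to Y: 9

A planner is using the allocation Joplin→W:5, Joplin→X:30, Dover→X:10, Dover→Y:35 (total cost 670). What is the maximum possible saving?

270

Current plan cost = 5·1 + 30·9 + 10·8 + 35·9 = 670.
Optimal plan:
  Joplin->W: 5 × 1 = 5
  Joplin->Y: 30 × 1 = 30
  Dover->X: 40 × 8 = 320
  Dover->Y: 5 × 9 = 45
Optimal cost = 400.
Saving = 670 − 400 = 270.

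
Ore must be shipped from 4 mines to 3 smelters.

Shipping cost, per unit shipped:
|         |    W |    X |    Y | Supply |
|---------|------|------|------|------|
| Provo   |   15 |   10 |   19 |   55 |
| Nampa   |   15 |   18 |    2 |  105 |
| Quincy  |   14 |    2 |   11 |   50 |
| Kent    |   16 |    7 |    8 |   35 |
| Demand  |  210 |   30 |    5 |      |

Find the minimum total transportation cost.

3235

A cheapest plan:
  Provo–W: 55 × 15 = 825
  Nampa–W: 100 × 15 = 1500
  Nampa–Y: 5 × 2 = 10
  Quincy–W: 20 × 14 = 280
  Quincy–X: 30 × 2 = 60
  Kent–W: 35 × 16 = 560
Total = 825 + 1500 + 10 + 280 + 60 + 560 = 3235.
(Supply check: Provo ships 55; Nampa ships 105; Quincy ships 50; Kent ships 35.)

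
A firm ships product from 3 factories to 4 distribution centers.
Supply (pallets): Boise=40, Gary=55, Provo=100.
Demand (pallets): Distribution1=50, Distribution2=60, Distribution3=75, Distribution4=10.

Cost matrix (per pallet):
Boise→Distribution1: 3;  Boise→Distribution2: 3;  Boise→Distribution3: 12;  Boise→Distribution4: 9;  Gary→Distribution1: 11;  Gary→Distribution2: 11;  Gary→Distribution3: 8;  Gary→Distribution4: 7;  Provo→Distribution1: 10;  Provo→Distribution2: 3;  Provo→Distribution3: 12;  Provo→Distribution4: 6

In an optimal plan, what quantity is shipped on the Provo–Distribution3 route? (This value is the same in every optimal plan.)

Solving gives:
  Boise to Distribution1: 40 pallets
  Gary to Distribution3: 55 pallets
  Provo to Distribution1: 10 pallets
  Provo to Distribution2: 60 pallets
  Provo to Distribution3: 20 pallets
  Provo to Distribution4: 10 pallets
Total cost = 1140.
So Provo→Distribution3 carries 20 pallets.

20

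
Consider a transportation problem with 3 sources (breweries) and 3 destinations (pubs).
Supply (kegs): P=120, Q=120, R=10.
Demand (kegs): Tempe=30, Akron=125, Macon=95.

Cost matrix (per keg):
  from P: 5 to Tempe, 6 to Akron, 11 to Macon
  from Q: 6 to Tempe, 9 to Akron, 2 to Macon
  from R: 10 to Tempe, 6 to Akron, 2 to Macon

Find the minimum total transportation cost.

An optimal shipping plan:
  P→Tempe: 5 × 5 = 25
  P→Akron: 115 × 6 = 690
  Q→Tempe: 25 × 6 = 150
  Q→Macon: 95 × 2 = 190
  R→Akron: 10 × 6 = 60
Total = 25 + 690 + 150 + 190 + 60 = 1115.

1115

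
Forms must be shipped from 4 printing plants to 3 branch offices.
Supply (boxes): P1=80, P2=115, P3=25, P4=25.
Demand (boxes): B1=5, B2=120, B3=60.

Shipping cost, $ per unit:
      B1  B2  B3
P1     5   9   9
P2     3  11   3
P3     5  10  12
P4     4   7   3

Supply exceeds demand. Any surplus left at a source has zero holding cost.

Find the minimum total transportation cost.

One minimum-cost allocation:
  P1→B2: 80 boxes
  P2→B1: 5 boxes
  P2→B3: 60 boxes
  P3→B2: 15 boxes
  P4→B2: 25 boxes
Total cost = $1240.
(Supply check: P1 ships 80; P2 ships 65; P3 ships 15; P4 ships 25.)

1240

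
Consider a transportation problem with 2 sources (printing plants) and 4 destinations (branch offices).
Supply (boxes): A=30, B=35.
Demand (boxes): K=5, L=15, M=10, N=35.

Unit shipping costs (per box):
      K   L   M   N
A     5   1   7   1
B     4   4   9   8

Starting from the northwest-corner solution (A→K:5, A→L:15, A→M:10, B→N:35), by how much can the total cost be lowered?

150

Current plan cost = 5·5 + 15·1 + 10·7 + 35·8 = 390.
Optimal plan:
  A->N: 30 × 1 = 30
  B->K: 5 × 4 = 20
  B->L: 15 × 4 = 60
  B->M: 10 × 9 = 90
  B->N: 5 × 8 = 40
Optimal cost = 240.
Saving = 390 − 240 = 150.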